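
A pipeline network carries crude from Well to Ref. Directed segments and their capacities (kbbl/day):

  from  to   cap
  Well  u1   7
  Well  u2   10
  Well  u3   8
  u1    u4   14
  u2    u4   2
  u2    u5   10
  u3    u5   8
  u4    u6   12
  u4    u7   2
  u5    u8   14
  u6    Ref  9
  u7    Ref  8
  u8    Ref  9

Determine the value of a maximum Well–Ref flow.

18

Augment Well→u1→u4→u6→Ref: bottleneck 7, flow now 7.
Augment Well→u2→u4→u6→Ref: bottleneck 2, flow now 9.
Augment Well→u2→u5→u8→Ref: bottleneck 8, flow now 17.
Augment Well→u3→u5→u8→Ref: bottleneck 1, flow now 18.
No augmenting path remains; maximum flow = 18.
In the residual graph, reachable from Well: {Well, u2, u3, u5, u8}.
Min-cut edges: Well→u1 (7), u2→u4 (2), u8→Ref (9); capacity 7 + 2 + 9 = 18.
This cut is saturated, so no flow can exceed 18.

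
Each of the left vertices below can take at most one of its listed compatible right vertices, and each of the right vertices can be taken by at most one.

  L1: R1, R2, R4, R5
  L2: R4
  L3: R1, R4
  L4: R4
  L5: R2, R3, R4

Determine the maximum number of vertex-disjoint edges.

4

Unit-capacity flow: source→left, listed edges, right→sink; max matching = max flow.
Augmenting path L1→R1 (+1); matched 1.
Augmenting path L2→R4 (+1); matched 2.
Augmenting path L5→R2 (+1); matched 3.
Augmenting path L3→R1→L1→R5 (+1); matched 4.
No augmenting path remains; maximum matching = 4.
König certificate: {L1, L3, L5, R4} is a vertex cover of size 4 (every listed pair touches it), so no matching can be larger.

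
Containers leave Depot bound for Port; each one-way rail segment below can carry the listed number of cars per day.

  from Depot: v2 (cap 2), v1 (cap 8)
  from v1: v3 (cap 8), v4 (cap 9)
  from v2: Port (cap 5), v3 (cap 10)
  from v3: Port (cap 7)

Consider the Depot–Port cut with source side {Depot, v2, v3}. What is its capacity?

20

Edges leaving {Depot, v2, v3}: Depot→v1 (8), v2→Port (5), v3→Port (7).
Cut capacity = 8 + 5 + 7 = 20.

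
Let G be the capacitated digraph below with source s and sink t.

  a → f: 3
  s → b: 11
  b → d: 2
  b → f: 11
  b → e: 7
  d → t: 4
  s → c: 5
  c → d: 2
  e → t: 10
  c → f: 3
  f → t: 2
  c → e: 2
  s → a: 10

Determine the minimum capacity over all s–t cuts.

15

Augment s→a→f→t: bottleneck 2, flow now 2.
Augment s→b→d→t: bottleneck 2, flow now 4.
Augment s→b→e→t: bottleneck 7, flow now 11.
Augment s→c→d→t: bottleneck 2, flow now 13.
Augment s→c→e→t: bottleneck 2, flow now 15.
No augmenting path remains; maximum flow = 15.
By max-flow min-cut, the minimum cut capacity equals the max flow.
In the residual graph, reachable from s: {s, a, b, c, f}.
Min-cut edges: b→d (2), b→e (7), c→d (2), c→e (2), f→t (2); capacity 2 + 7 + 2 + 2 + 2 = 15.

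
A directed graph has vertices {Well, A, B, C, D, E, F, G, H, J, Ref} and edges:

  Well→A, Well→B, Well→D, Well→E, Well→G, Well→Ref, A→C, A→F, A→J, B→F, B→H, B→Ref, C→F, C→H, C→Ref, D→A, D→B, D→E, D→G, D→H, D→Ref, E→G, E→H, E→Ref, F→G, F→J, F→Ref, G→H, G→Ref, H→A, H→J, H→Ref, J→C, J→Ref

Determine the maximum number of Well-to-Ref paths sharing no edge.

Assign every edge capacity 1; by Menger, the answer equals the max flow.
Path Well→Ref (+1); total 1.
Path Well→B→Ref (+1); total 2.
Path Well→D→Ref (+1); total 3.
Path Well→E→Ref (+1); total 4.
Path Well→G→Ref (+1); total 5.
Path Well→A→C→Ref (+1); total 6.
No residual Well→Ref path; max flow = 6.
Certifying cut of size 6: {Well→A, Well→B, Well→D, Well→E, Well→G, Well→Ref}.

6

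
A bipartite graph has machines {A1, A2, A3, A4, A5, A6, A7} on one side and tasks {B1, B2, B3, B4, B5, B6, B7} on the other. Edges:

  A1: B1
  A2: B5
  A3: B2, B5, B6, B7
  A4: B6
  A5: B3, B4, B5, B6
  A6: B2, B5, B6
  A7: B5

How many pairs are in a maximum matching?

6

Unit-capacity flow: source→left, listed edges, right→sink; max matching = max flow.
Augmenting path A1→B1 (+1); matched 1.
Augmenting path A2→B5 (+1); matched 2.
Augmenting path A3→B2 (+1); matched 3.
Augmenting path A4→B6 (+1); matched 4.
Augmenting path A5→B3 (+1); matched 5.
Augmenting path A6→B2→A3→B7 (+1); matched 6.
No augmenting path remains; maximum matching = 6.
König certificate: {A1, A3, A4, A5, A6, B5} is a vertex cover of size 6 (every listed pair touches it), so no matching can be larger.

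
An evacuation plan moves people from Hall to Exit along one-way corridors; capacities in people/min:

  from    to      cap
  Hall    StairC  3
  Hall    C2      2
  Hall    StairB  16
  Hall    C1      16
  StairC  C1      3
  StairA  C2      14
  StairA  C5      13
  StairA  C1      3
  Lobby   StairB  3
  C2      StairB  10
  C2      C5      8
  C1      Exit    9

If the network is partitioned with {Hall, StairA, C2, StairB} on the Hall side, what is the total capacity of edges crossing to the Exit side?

Edges leaving {Hall, StairA, C2, StairB}: Hall→StairC (3), Hall→C1 (16), StairA→C5 (13), StairA→C1 (3), C2→C5 (8).
Cut capacity = 3 + 16 + 13 + 3 + 8 = 43.

43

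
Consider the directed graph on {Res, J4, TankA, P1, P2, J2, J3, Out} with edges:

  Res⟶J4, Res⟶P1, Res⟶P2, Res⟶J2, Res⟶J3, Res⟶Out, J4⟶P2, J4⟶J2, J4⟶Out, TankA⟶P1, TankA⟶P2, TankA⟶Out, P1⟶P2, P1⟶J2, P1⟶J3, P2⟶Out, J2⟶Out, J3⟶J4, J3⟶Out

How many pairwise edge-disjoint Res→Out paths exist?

5

Assign every edge capacity 1; by Menger, the answer equals the max flow.
Path Res→Out (+1); total 1.
Path Res→J4→Out (+1); total 2.
Path Res→P2→Out (+1); total 3.
Path Res→J2→Out (+1); total 4.
Path Res→J3→Out (+1); total 5.
No residual Res→Out path; max flow = 5.
Certifying cut of size 5: {J2→Out, J3→Out, J4→Out, P2→Out, Res→Out}.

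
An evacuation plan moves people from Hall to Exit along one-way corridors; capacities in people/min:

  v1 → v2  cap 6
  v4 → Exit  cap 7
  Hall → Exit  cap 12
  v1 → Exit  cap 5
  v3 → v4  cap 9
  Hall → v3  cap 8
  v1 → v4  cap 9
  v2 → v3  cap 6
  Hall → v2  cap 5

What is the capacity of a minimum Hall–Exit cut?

19

Augment Hall→Exit: bottleneck 12, flow now 12.
Augment Hall→v3→v4→Exit: bottleneck 7, flow now 19.
No augmenting path remains; maximum flow = 19.
By max-flow min-cut, the minimum cut capacity equals the max flow.
In the residual graph, reachable from Hall: {Hall, v2, v3, v4}.
Min-cut edges: Hall→Exit (12), v4→Exit (7); capacity 12 + 7 = 19.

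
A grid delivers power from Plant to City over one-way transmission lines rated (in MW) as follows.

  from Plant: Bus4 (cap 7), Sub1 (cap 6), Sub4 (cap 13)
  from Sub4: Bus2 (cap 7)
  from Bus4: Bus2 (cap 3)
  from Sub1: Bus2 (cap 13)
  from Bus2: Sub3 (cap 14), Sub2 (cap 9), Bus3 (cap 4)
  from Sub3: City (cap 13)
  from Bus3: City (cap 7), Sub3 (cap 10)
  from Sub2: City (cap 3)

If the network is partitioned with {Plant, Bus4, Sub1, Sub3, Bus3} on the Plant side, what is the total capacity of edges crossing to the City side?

49

Edges leaving {Plant, Bus4, Sub1, Sub3, Bus3}: Plant→Sub4 (13), Bus4→Bus2 (3), Sub1→Bus2 (13), Sub3→City (13), Bus3→City (7).
Cut capacity = 13 + 3 + 13 + 13 + 7 = 49.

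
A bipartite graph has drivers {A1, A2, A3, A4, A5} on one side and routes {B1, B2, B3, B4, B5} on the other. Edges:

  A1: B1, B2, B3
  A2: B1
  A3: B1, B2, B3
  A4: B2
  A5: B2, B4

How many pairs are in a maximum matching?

4

Unit-capacity flow: source→left, listed edges, right→sink; max matching = max flow.
Augmenting path A1→B1 (+1); matched 1.
Augmenting path A3→B2 (+1); matched 2.
Augmenting path A5→B4 (+1); matched 3.
Augmenting path A2→B1→A1→B3 (+1); matched 4.
No augmenting path remains; maximum matching = 4.
König certificate: {A5, B1, B2, B3} is a vertex cover of size 4 (every listed pair touches it), so no matching can be larger.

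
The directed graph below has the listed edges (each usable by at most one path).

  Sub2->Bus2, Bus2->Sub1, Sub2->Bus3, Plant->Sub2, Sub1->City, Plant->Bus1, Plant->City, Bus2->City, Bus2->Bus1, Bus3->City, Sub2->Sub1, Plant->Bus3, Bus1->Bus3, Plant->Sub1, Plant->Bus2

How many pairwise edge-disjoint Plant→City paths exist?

4

Assign every edge capacity 1; by Menger, the answer equals the max flow.
Path Plant→City (+1); total 1.
Path Plant→Bus2→City (+1); total 2.
Path Plant→Bus3→City (+1); total 3.
Path Plant→Sub1→City (+1); total 4.
No residual Plant→City path; max flow = 4.
Certifying cut of size 4: {Bus2→City, Bus3→City, Plant→City, Sub1→City}.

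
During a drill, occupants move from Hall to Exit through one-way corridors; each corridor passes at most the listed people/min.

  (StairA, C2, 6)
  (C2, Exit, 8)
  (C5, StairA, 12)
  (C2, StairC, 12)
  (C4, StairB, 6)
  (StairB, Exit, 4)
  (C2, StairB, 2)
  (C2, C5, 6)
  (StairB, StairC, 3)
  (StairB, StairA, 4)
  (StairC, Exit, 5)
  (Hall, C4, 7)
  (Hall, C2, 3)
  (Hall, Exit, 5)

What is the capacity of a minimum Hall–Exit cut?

14

Augment Hall→Exit: bottleneck 5, flow now 5.
Augment Hall→C2→Exit: bottleneck 3, flow now 8.
Augment Hall→C4→StairB→Exit: bottleneck 4, flow now 12.
Augment Hall→C4→StairB→StairC→Exit: bottleneck 2, flow now 14.
No augmenting path remains; maximum flow = 14.
By max-flow min-cut, the minimum cut capacity equals the max flow.
In the residual graph, reachable from Hall: {Hall, C4}.
Min-cut edges: Hall→C2 (3), Hall→Exit (5), C4→StairB (6); capacity 3 + 5 + 6 = 14.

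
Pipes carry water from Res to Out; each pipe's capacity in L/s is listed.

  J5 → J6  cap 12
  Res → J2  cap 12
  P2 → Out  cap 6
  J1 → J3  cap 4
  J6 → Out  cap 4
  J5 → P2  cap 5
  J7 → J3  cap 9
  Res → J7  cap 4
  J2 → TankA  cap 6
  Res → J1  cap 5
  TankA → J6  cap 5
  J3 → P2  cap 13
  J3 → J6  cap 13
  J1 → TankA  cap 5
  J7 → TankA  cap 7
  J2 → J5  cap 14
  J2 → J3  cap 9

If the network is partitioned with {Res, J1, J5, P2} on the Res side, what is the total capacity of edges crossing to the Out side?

Edges leaving {Res, J1, J5, P2}: Res→J7 (4), Res→J2 (12), J1→J3 (4), J1→TankA (5), J5→J6 (12), P2→Out (6).
Cut capacity = 4 + 12 + 4 + 5 + 12 + 6 = 43.

43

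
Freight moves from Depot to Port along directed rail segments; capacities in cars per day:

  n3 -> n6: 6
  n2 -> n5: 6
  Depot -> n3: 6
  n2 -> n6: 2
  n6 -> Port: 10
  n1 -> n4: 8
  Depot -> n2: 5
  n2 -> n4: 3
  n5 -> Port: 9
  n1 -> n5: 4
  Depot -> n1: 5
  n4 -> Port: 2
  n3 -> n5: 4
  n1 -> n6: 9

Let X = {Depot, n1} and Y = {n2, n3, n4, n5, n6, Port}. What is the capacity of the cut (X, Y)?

Edges leaving {Depot, n1}: Depot→n2 (5), Depot→n3 (6), n1→n4 (8), n1→n5 (4), n1→n6 (9).
Cut capacity = 5 + 6 + 8 + 4 + 9 = 32.

32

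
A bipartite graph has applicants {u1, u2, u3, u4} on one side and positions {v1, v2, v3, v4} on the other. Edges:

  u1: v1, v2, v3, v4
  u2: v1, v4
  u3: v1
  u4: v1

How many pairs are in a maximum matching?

Unit-capacity flow: source→left, listed edges, right→sink; max matching = max flow.
Augmenting path u1→v1 (+1); matched 1.
Augmenting path u2→v4 (+1); matched 2.
Augmenting path u3→v1→u1→v2 (+1); matched 3.
No augmenting path remains; maximum matching = 3.
König certificate: {u1, u2, v1} is a vertex cover of size 3 (every listed pair touches it), so no matching can be larger.

3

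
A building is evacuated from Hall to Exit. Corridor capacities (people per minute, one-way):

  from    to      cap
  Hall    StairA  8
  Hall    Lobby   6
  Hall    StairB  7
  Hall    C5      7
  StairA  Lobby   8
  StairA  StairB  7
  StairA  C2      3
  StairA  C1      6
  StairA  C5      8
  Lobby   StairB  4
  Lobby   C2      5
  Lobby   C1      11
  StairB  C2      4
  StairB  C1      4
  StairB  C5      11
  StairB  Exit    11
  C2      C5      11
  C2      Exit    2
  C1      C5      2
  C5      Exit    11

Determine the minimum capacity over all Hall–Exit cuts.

Augment Hall→StairB→Exit: bottleneck 7, flow now 7.
Augment Hall→C5→Exit: bottleneck 7, flow now 14.
Augment Hall→StairA→StairB→Exit: bottleneck 4, flow now 18.
Augment Hall→StairA→C2→Exit: bottleneck 2, flow now 20.
Augment Hall→StairA→C5→Exit: bottleneck 2, flow now 22.
Augment Hall→Lobby→StairB→C5→Exit: bottleneck 2, flow now 24.
No augmenting path remains; maximum flow = 24.
By max-flow min-cut, the minimum cut capacity equals the max flow.
In the residual graph, reachable from Hall: {Hall, StairA, Lobby, StairB, C2, C1, C5}.
Min-cut edges: StairB→Exit (11), C2→Exit (2), C5→Exit (11); capacity 11 + 2 + 11 = 24.

24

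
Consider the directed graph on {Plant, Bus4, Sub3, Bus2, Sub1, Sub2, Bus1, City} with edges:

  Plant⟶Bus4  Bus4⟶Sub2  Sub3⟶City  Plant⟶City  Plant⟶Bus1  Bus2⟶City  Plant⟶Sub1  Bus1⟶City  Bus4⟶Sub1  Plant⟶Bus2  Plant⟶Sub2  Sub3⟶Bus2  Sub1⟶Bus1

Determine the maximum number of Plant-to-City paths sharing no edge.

Assign every edge capacity 1; by Menger, the answer equals the max flow.
Path Plant→City (+1); total 1.
Path Plant→Bus2→City (+1); total 2.
Path Plant→Bus1→City (+1); total 3.
No residual Plant→City path; max flow = 3.
Certifying cut of size 3: {Bus1→City, Plant→Bus2, Plant→City}.

3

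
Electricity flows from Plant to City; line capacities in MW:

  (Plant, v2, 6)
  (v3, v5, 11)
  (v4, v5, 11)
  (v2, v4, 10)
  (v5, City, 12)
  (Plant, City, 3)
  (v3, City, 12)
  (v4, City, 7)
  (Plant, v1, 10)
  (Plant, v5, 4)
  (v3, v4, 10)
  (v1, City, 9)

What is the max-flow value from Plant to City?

22

Augment Plant→City: bottleneck 3, flow now 3.
Augment Plant→v1→City: bottleneck 9, flow now 12.
Augment Plant→v5→City: bottleneck 4, flow now 16.
Augment Plant→v2→v4→City: bottleneck 6, flow now 22.
No augmenting path remains; maximum flow = 22.
In the residual graph, reachable from Plant: {Plant, v1}.
Min-cut edges: Plant→v2 (6), Plant→v5 (4), Plant→City (3), v1→City (9); capacity 6 + 4 + 3 + 9 = 22.
This cut is saturated, so no flow can exceed 22.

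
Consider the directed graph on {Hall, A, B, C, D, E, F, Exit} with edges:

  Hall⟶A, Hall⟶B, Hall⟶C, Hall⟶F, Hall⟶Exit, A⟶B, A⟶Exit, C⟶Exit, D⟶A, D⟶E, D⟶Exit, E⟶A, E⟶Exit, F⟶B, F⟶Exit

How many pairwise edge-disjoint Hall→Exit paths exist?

4

Assign every edge capacity 1; by Menger, the answer equals the max flow.
Path Hall→Exit (+1); total 1.
Path Hall→A→Exit (+1); total 2.
Path Hall→C→Exit (+1); total 3.
Path Hall→F→Exit (+1); total 4.
No residual Hall→Exit path; max flow = 4.
Certifying cut of size 4: {Hall→A, Hall→C, Hall→Exit, Hall→F}.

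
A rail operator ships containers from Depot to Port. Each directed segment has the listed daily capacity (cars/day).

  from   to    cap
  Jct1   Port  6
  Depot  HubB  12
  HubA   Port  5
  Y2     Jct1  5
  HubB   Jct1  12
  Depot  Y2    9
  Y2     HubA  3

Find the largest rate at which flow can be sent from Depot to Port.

9

Augment Depot→Y2→HubA→Port: bottleneck 3, flow now 3.
Augment Depot→Y2→Jct1→Port: bottleneck 5, flow now 8.
Augment Depot→HubB→Jct1→Port: bottleneck 1, flow now 9.
No augmenting path remains; maximum flow = 9.
In the residual graph, reachable from Depot: {Depot, Y2, HubB, Jct1}.
Min-cut edges: Y2→HubA (3), Jct1→Port (6); capacity 3 + 6 = 9.
This cut is saturated, so no flow can exceed 9.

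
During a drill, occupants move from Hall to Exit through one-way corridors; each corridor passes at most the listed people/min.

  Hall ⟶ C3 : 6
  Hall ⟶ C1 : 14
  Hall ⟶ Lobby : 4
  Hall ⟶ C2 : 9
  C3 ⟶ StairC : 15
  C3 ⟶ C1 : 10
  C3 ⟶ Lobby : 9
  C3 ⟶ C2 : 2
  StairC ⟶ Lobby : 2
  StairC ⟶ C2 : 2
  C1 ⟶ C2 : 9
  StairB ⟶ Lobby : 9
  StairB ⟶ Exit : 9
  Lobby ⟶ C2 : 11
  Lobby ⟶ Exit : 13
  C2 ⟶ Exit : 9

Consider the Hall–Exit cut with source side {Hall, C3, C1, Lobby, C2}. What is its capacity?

37

Edges leaving {Hall, C3, C1, Lobby, C2}: C3→StairC (15), Lobby→Exit (13), C2→Exit (9).
Cut capacity = 15 + 13 + 9 = 37.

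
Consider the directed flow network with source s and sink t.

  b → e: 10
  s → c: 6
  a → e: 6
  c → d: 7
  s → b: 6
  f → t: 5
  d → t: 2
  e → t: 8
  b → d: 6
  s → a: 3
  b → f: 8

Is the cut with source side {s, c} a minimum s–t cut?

No — its capacity is 16, but the minimum cut has capacity 11.

Given cut capacity: 3 + 6 + 7 = 16.
Augment s→a→e→t: bottleneck 3, flow now 3.
Augment s→b→d→t: bottleneck 2, flow now 5.
Augment s→b→e→t: bottleneck 4, flow now 9.
Augment s→c→d→b→e→t: bottleneck 1, flow now 10. (uses reverse residual edge)
Augment s→c→d→b→f→t: bottleneck 1, flow now 11. (uses reverse residual edge)
No augmenting path remains; maximum flow = 11.
In the residual graph, reachable from s: {s, c, d}.
Min-cut edges: s→a (3), s→b (6), d→t (2); capacity 3 + 6 + 2 = 11.
Cut capacity 16 exceeds the max flow 11, so it is not minimum.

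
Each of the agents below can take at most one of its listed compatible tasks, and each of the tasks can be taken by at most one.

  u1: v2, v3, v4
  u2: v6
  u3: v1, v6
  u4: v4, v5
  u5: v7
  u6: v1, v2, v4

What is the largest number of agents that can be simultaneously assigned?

6

Unit-capacity flow: source→left, listed edges, right→sink; max matching = max flow.
Augmenting path u1→v2 (+1); matched 1.
Augmenting path u2→v6 (+1); matched 2.
Augmenting path u3→v1 (+1); matched 3.
Augmenting path u4→v4 (+1); matched 4.
Augmenting path u5→v7 (+1); matched 5.
Augmenting path u6→v2→u1→v3 (+1); matched 6.
No augmenting path remains; maximum matching = 6.
König certificate: {u1, u2, u3, u4, u5, u6} is a vertex cover of size 6 (every listed pair touches it), so no matching can be larger.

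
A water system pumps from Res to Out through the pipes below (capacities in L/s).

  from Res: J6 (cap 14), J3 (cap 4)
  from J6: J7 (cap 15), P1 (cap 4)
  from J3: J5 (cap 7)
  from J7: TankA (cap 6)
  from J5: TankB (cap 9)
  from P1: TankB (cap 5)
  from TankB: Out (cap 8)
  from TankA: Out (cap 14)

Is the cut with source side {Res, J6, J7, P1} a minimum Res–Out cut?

Given cut capacity: 4 + 6 + 5 = 15.
Augment Res→J6→J7→TankA→Out: bottleneck 6, flow now 6.
Augment Res→J6→P1→TankB→Out: bottleneck 4, flow now 10.
Augment Res→J3→J5→TankB→Out: bottleneck 4, flow now 14.
No augmenting path remains; maximum flow = 14.
In the residual graph, reachable from Res: {Res, J6, J7}.
Min-cut edges: Res→J3 (4), J6→P1 (4), J7→TankA (6); capacity 4 + 4 + 6 = 14.
Cut capacity 15 exceeds the max flow 14, so it is not minimum.

No — its capacity is 15, but the minimum cut has capacity 14.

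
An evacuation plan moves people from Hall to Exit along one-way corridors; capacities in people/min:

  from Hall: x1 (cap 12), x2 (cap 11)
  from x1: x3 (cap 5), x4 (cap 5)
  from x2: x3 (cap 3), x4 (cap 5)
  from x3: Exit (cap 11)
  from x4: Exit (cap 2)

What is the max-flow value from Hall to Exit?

10

Augment Hall→x1→x3→Exit: bottleneck 5, flow now 5.
Augment Hall→x1→x4→Exit: bottleneck 2, flow now 7.
Augment Hall→x2→x3→Exit: bottleneck 3, flow now 10.
No augmenting path remains; maximum flow = 10.
In the residual graph, reachable from Hall: {Hall, x1, x2, x4}.
Min-cut edges: x1→x3 (5), x2→x3 (3), x4→Exit (2); capacity 5 + 3 + 2 = 10.
This cut is saturated, so no flow can exceed 10.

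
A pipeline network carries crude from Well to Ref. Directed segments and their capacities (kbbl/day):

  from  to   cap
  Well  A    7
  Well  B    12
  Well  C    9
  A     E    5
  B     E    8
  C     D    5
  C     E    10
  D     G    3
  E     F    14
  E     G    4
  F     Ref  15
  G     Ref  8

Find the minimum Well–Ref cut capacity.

21

Augment Well→A→E→F→Ref: bottleneck 5, flow now 5.
Augment Well→B→E→F→Ref: bottleneck 8, flow now 13.
Augment Well→C→D→G→Ref: bottleneck 3, flow now 16.
Augment Well→C→E→F→Ref: bottleneck 1, flow now 17.
Augment Well→C→E→G→Ref: bottleneck 4, flow now 21.
No augmenting path remains; maximum flow = 21.
By max-flow min-cut, the minimum cut capacity equals the max flow.
In the residual graph, reachable from Well: {Well, A, B, C, D, E}.
Min-cut edges: D→G (3), E→F (14), E→G (4); capacity 3 + 14 + 4 = 21.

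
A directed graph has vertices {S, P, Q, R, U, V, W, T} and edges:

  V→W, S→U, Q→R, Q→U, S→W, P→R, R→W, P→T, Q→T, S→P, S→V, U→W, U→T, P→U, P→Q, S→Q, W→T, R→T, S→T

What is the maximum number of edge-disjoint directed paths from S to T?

Assign every edge capacity 1; by Menger, the answer equals the max flow.
Path S→T (+1); total 1.
Path S→P→T (+1); total 2.
Path S→Q→T (+1); total 3.
Path S→U→T (+1); total 4.
Path S→W→T (+1); total 5.
No residual S→T path; max flow = 5.
Certifying cut of size 5: {S→P, S→Q, S→T, S→U, W→T}.

5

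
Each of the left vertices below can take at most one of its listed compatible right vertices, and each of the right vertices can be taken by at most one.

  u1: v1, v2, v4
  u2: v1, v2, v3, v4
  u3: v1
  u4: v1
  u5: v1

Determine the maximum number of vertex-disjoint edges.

3

Unit-capacity flow: source→left, listed edges, right→sink; max matching = max flow.
Augmenting path u1→v1 (+1); matched 1.
Augmenting path u2→v2 (+1); matched 2.
Augmenting path u3→v1→u1→v4 (+1); matched 3.
No augmenting path remains; maximum matching = 3.
König certificate: {u1, u2, v1} is a vertex cover of size 3 (every listed pair touches it), so no matching can be larger.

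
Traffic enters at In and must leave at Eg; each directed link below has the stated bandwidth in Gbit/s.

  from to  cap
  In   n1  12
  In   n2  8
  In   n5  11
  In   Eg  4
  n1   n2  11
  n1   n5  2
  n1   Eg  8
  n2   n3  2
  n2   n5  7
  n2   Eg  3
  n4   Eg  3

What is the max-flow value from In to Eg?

Augment In→Eg: bottleneck 4, flow now 4.
Augment In→n1→Eg: bottleneck 8, flow now 12.
Augment In→n2→Eg: bottleneck 3, flow now 15.
No augmenting path remains; maximum flow = 15.
In the residual graph, reachable from In: {In, n1, n2, n3, n5}.
Min-cut edges: In→Eg (4), n1→Eg (8), n2→Eg (3); capacity 4 + 8 + 3 = 15.
This cut is saturated, so no flow can exceed 15.

15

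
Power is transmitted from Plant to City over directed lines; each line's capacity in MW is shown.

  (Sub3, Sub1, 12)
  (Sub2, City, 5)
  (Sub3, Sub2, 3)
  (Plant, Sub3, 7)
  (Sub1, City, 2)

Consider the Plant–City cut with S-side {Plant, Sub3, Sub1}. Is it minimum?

Given cut capacity: 3 + 2 = 5.
Augment Plant→Sub3→Sub1→City: bottleneck 2, flow now 2.
Augment Plant→Sub3→Sub2→City: bottleneck 3, flow now 5.
No augmenting path remains; maximum flow = 5.
Cut capacity 5 equals the max flow, so it is a minimum cut.

Yes — it is a minimum cut (capacity 5).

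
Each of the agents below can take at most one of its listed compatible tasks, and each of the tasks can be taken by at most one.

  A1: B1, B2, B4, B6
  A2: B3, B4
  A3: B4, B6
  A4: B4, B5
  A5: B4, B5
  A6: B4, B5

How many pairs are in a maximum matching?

Unit-capacity flow: source→left, listed edges, right→sink; max matching = max flow.
Augmenting path A1→B1 (+1); matched 1.
Augmenting path A2→B3 (+1); matched 2.
Augmenting path A3→B4 (+1); matched 3.
Augmenting path A4→B5 (+1); matched 4.
Augmenting path A5→B4→A3→B6 (+1); matched 5.
No augmenting path remains; maximum matching = 5.
König certificate: {A1, A2, A3, B4, B5} is a vertex cover of size 5 (every listed pair touches it), so no matching can be larger.

5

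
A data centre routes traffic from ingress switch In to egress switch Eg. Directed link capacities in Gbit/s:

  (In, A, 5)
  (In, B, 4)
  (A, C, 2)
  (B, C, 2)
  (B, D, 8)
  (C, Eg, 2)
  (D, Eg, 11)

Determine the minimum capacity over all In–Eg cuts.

6

Augment In→A→C→Eg: bottleneck 2, flow now 2.
Augment In→B→D→Eg: bottleneck 4, flow now 6.
No augmenting path remains; maximum flow = 6.
By max-flow min-cut, the minimum cut capacity equals the max flow.
In the residual graph, reachable from In: {In, A}.
Min-cut edges: In→B (4), A→C (2); capacity 4 + 2 = 6.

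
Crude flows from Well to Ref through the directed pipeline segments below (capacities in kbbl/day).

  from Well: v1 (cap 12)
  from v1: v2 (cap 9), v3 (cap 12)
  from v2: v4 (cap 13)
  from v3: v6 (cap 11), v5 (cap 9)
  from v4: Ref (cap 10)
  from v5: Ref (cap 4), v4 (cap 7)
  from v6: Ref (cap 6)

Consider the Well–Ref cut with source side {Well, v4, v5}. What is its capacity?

26

Edges leaving {Well, v4, v5}: Well→v1 (12), v4→Ref (10), v5→Ref (4).
Cut capacity = 12 + 10 + 4 = 26.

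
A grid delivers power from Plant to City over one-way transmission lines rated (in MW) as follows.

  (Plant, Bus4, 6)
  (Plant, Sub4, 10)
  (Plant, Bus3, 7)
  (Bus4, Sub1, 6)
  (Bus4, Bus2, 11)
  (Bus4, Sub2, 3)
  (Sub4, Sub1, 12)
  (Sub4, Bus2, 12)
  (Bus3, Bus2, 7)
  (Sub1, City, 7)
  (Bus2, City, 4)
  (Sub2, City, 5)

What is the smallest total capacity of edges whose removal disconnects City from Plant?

14

Augment Plant→Bus4→Sub1→City: bottleneck 6, flow now 6.
Augment Plant→Sub4→Sub1→City: bottleneck 1, flow now 7.
Augment Plant→Sub4→Bus2→City: bottleneck 4, flow now 11.
Augment Plant→Sub4→Sub1→Bus4→Sub2→City: bottleneck 3, flow now 14. (uses reverse residual edge)
No augmenting path remains; maximum flow = 14.
By max-flow min-cut, the minimum cut capacity equals the max flow.
In the residual graph, reachable from Plant: {Plant, Bus4, Sub4, Bus3, Sub1, Bus2}.
Min-cut edges: Bus4→Sub2 (3), Sub1→City (7), Bus2→City (4); capacity 3 + 7 + 4 = 14.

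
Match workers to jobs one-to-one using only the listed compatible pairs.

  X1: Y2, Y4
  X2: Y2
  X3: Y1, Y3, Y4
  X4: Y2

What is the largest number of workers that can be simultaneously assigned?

Unit-capacity flow: source→left, listed edges, right→sink; max matching = max flow.
Augmenting path X1→Y2 (+1); matched 1.
Augmenting path X3→Y1 (+1); matched 2.
Augmenting path X2→Y2→X1→Y4 (+1); matched 3.
No augmenting path remains; maximum matching = 3.
König certificate: {X1, X3, Y2} is a vertex cover of size 3 (every listed pair touches it), so no matching can be larger.

3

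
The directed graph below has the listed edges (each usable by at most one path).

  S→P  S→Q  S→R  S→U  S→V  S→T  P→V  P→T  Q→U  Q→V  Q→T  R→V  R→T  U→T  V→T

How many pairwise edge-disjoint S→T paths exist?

Assign every edge capacity 1; by Menger, the answer equals the max flow.
Path S→T (+1); total 1.
Path S→P→T (+1); total 2.
Path S→Q→T (+1); total 3.
Path S→R→T (+1); total 4.
Path S→U→T (+1); total 5.
Path S→V→T (+1); total 6.
No residual S→T path; max flow = 6.
Certifying cut of size 6: {S→P, S→Q, S→R, S→T, S→U, S→V}.

6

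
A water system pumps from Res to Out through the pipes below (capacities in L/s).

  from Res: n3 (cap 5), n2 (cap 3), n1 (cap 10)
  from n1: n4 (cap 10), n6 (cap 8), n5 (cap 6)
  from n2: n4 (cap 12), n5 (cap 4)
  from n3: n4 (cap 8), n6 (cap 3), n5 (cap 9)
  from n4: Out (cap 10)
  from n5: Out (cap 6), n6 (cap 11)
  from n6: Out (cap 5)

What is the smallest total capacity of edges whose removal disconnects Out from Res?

18

Augment Res→n1→n4→Out: bottleneck 10, flow now 10.
Augment Res→n2→n5→Out: bottleneck 3, flow now 13.
Augment Res→n3→n5→Out: bottleneck 3, flow now 16.
Augment Res→n3→n6→Out: bottleneck 2, flow now 18.
No augmenting path remains; maximum flow = 18.
By max-flow min-cut, the minimum cut capacity equals the max flow.
In the residual graph, reachable from Res: {Res}.
Min-cut edges: Res→n1 (10), Res→n2 (3), Res→n3 (5); capacity 10 + 3 + 5 = 18.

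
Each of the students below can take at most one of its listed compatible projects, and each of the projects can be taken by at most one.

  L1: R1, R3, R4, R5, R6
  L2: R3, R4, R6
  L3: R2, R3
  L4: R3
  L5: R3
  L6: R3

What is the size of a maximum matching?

4

Unit-capacity flow: source→left, listed edges, right→sink; max matching = max flow.
Augmenting path L1→R1 (+1); matched 1.
Augmenting path L2→R3 (+1); matched 2.
Augmenting path L3→R2 (+1); matched 3.
Augmenting path L4→R3→L2→R4 (+1); matched 4.
No augmenting path remains; maximum matching = 4.
König certificate: {L1, L2, L3, R3} is a vertex cover of size 4 (every listed pair touches it), so no matching can be larger.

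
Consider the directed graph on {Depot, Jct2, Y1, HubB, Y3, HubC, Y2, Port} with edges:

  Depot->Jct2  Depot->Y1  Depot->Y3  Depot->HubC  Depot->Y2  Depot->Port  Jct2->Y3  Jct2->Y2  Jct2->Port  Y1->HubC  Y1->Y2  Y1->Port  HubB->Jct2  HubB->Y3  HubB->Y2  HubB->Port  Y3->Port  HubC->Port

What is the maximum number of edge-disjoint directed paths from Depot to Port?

Assign every edge capacity 1; by Menger, the answer equals the max flow.
Path Depot→Port (+1); total 1.
Path Depot→Jct2→Port (+1); total 2.
Path Depot→Y1→Port (+1); total 3.
Path Depot→Y3→Port (+1); total 4.
Path Depot→HubC→Port (+1); total 5.
No residual Depot→Port path; max flow = 5.
Certifying cut of size 5: {Depot→HubC, Depot→Jct2, Depot→Port, Depot→Y1, Depot→Y3}.

5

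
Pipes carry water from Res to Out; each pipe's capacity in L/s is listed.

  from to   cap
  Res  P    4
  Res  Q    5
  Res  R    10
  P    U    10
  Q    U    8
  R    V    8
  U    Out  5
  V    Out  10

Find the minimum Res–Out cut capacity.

Augment Res→P→U→Out: bottleneck 4, flow now 4.
Augment Res→Q→U→Out: bottleneck 1, flow now 5.
Augment Res→R→V→Out: bottleneck 8, flow now 13.
No augmenting path remains; maximum flow = 13.
By max-flow min-cut, the minimum cut capacity equals the max flow.
In the residual graph, reachable from Res: {Res, P, Q, R, U}.
Min-cut edges: R→V (8), U→Out (5); capacity 8 + 5 = 13.

13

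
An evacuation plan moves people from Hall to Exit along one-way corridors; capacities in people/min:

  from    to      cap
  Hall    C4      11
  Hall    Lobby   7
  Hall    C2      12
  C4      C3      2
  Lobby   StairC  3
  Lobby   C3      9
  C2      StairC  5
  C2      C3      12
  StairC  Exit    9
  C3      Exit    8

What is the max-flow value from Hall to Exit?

16

Augment Hall→C4→C3→Exit: bottleneck 2, flow now 2.
Augment Hall→Lobby→StairC→Exit: bottleneck 3, flow now 5.
Augment Hall→Lobby→C3→Exit: bottleneck 4, flow now 9.
Augment Hall→C2→StairC→Exit: bottleneck 5, flow now 14.
Augment Hall→C2→C3→Exit: bottleneck 2, flow now 16.
No augmenting path remains; maximum flow = 16.
In the residual graph, reachable from Hall: {Hall, C4, Lobby, C2, C3}.
Min-cut edges: Lobby→StairC (3), C2→StairC (5), C3→Exit (8); capacity 3 + 5 + 8 = 16.
This cut is saturated, so no flow can exceed 16.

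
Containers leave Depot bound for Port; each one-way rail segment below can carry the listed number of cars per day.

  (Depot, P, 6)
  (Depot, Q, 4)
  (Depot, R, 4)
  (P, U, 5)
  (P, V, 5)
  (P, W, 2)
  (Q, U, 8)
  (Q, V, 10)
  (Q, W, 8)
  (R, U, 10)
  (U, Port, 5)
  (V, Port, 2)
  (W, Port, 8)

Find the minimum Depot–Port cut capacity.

13

Augment Depot→P→U→Port: bottleneck 5, flow now 5.
Augment Depot→P→V→Port: bottleneck 1, flow now 6.
Augment Depot→Q→V→Port: bottleneck 1, flow now 7.
Augment Depot→Q→W→Port: bottleneck 3, flow now 10.
Augment Depot→R→U→P→W→Port: bottleneck 2, flow now 12. (uses reverse residual edge)
Augment Depot→R→U→P→V→Q→W→Port: bottleneck 1, flow now 13. (uses reverse residual edge)
No augmenting path remains; maximum flow = 13.
By max-flow min-cut, the minimum cut capacity equals the max flow.
In the residual graph, reachable from Depot: {Depot, P, R, U, V}.
Min-cut edges: Depot→Q (4), P→W (2), U→Port (5), V→Port (2); capacity 4 + 2 + 5 + 2 = 13.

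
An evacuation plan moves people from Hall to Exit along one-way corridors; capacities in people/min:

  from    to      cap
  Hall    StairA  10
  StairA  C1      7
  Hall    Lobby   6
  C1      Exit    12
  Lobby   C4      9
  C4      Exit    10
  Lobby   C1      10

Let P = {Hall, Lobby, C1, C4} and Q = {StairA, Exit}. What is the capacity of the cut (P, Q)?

32

Edges leaving {Hall, Lobby, C1, C4}: Hall→StairA (10), C1→Exit (12), C4→Exit (10).
Cut capacity = 10 + 12 + 10 = 32.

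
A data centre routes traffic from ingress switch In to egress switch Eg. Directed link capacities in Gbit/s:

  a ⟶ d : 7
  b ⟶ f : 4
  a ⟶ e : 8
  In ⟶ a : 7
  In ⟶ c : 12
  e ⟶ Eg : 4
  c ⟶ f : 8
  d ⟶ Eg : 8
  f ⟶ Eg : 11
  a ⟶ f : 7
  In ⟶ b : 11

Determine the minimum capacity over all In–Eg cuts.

Augment In→a→d→Eg: bottleneck 7, flow now 7.
Augment In→b→f→Eg: bottleneck 4, flow now 11.
Augment In→c→f→Eg: bottleneck 7, flow now 18.
No augmenting path remains; maximum flow = 18.
By max-flow min-cut, the minimum cut capacity equals the max flow.
In the residual graph, reachable from In: {In, b, c, f}.
Min-cut edges: In→a (7), f→Eg (11); capacity 7 + 11 = 18.

18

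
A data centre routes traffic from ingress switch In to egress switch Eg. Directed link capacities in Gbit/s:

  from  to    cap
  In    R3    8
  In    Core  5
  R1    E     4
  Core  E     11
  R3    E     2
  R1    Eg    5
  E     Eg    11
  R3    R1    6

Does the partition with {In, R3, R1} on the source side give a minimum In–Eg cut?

No — its capacity is 16, but the minimum cut has capacity 13.

Given cut capacity: 5 + 2 + 4 + 5 = 16.
Augment In→Core→E→Eg: bottleneck 5, flow now 5.
Augment In→R3→E→Eg: bottleneck 2, flow now 7.
Augment In→R3→R1→Eg: bottleneck 5, flow now 12.
Augment In→R3→R1→E→Eg: bottleneck 1, flow now 13.
No augmenting path remains; maximum flow = 13.
In the residual graph, reachable from In: {In}.
Min-cut edges: In→Core (5), In→R3 (8); capacity 5 + 8 = 13.
Cut capacity 16 exceeds the max flow 13, so it is not minimum.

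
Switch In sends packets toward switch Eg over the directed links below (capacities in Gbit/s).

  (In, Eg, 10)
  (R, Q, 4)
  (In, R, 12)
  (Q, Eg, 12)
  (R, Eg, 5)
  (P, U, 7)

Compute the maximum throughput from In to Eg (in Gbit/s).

Augment In→Eg: bottleneck 10, flow now 10.
Augment In→R→Eg: bottleneck 5, flow now 15.
Augment In→R→Q→Eg: bottleneck 4, flow now 19.
No augmenting path remains; maximum flow = 19.
In the residual graph, reachable from In: {In, R}.
Min-cut edges: In→Eg (10), R→Q (4), R→Eg (5); capacity 10 + 4 + 5 = 19.
This cut is saturated, so no flow can exceed 19.

19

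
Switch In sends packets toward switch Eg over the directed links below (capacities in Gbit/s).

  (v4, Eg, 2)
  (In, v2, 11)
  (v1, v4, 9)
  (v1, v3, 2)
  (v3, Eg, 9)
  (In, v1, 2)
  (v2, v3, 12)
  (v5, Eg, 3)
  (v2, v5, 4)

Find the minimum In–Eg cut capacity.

13

Augment In→v1→v3→Eg: bottleneck 2, flow now 2.
Augment In→v2→v3→Eg: bottleneck 7, flow now 9.
Augment In→v2→v5→Eg: bottleneck 3, flow now 12.
Augment In→v2→v3→v1→v4→Eg: bottleneck 1, flow now 13. (uses reverse residual edge)
No augmenting path remains; maximum flow = 13.
By max-flow min-cut, the minimum cut capacity equals the max flow.
In the residual graph, reachable from In: {In}.
Min-cut edges: In→v1 (2), In→v2 (11); capacity 2 + 11 = 13.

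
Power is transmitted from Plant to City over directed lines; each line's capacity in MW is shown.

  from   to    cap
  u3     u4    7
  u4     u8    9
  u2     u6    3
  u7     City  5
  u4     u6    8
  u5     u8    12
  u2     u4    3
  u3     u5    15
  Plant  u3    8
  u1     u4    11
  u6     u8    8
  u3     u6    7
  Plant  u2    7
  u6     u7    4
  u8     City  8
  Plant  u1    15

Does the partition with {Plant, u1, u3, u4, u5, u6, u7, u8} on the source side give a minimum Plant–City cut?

Given cut capacity: 7 + 5 + 8 = 20.
Augment Plant→u1→u4→u8→City: bottleneck 8, flow now 8.
Augment Plant→u2→u6→u7→City: bottleneck 3, flow now 11.
Augment Plant→u3→u6→u7→City: bottleneck 1, flow now 12.
No augmenting path remains; maximum flow = 12.
In the residual graph, reachable from Plant: {Plant, u1, u2, u3, u4, u5, u6, u8}.
Min-cut edges: u6→u7 (4), u8→City (8); capacity 4 + 8 = 12.
Cut capacity 20 exceeds the max flow 12, so it is not minimum.

No — its capacity is 20, but the minimum cut has capacity 12.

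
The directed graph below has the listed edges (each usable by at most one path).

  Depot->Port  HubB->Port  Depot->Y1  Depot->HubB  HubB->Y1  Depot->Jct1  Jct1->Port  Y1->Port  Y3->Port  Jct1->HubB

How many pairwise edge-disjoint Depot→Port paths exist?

4

Assign every edge capacity 1; by Menger, the answer equals the max flow.
Path Depot→Port (+1); total 1.
Path Depot→Jct1→Port (+1); total 2.
Path Depot→HubB→Port (+1); total 3.
Path Depot→Y1→Port (+1); total 4.
No residual Depot→Port path; max flow = 4.
Certifying cut of size 4: {Depot→HubB, Depot→Jct1, Depot→Port, Depot→Y1}.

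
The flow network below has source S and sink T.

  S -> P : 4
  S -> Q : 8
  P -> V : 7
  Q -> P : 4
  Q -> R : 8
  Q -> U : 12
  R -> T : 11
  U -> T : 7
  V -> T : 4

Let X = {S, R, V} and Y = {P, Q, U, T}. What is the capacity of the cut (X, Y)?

Edges leaving {S, R, V}: S→P (4), S→Q (8), R→T (11), V→T (4).
Cut capacity = 4 + 8 + 11 + 4 = 27.

27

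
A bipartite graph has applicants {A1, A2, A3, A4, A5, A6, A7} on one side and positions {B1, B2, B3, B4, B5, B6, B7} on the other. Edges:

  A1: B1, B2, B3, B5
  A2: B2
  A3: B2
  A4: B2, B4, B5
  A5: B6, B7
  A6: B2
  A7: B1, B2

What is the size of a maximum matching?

5

Unit-capacity flow: source→left, listed edges, right→sink; max matching = max flow.
Augmenting path A1→B1 (+1); matched 1.
Augmenting path A2→B2 (+1); matched 2.
Augmenting path A4→B4 (+1); matched 3.
Augmenting path A5→B6 (+1); matched 4.
Augmenting path A7→B1→A1→B3 (+1); matched 5.
No augmenting path remains; maximum matching = 5.
König certificate: {A1, A4, A5, A7, B2} is a vertex cover of size 5 (every listed pair touches it), so no matching can be larger.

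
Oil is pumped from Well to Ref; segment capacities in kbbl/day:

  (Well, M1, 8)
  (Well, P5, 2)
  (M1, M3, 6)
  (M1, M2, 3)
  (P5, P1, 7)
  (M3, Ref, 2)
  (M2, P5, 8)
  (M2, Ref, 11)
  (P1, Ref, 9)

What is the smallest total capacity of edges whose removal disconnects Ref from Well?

Augment Well→M1→M3→Ref: bottleneck 2, flow now 2.
Augment Well→M1→M2→Ref: bottleneck 3, flow now 5.
Augment Well→P5→P1→Ref: bottleneck 2, flow now 7.
No augmenting path remains; maximum flow = 7.
By max-flow min-cut, the minimum cut capacity equals the max flow.
In the residual graph, reachable from Well: {Well, M1, M3}.
Min-cut edges: Well→P5 (2), M1→M2 (3), M3→Ref (2); capacity 2 + 3 + 2 = 7.

7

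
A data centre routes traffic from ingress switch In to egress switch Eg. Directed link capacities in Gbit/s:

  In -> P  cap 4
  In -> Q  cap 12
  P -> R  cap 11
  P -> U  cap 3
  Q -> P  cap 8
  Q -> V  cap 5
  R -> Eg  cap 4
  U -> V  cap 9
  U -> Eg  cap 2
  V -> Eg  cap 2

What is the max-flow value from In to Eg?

Augment In→P→R→Eg: bottleneck 4, flow now 4.
Augment In→Q→V→Eg: bottleneck 2, flow now 6.
Augment In→Q→P→U→Eg: bottleneck 2, flow now 8.
No augmenting path remains; maximum flow = 8.
In the residual graph, reachable from In: {In, P, Q, R, U, V}.
Min-cut edges: R→Eg (4), U→Eg (2), V→Eg (2); capacity 4 + 2 + 2 = 8.
This cut is saturated, so no flow can exceed 8.

8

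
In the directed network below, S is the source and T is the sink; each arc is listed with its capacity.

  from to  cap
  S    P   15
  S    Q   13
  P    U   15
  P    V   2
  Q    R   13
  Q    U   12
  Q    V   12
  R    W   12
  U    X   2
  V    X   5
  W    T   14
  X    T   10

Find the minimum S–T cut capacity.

Augment S→P→U→X→T: bottleneck 2, flow now 2.
Augment S→P→V→X→T: bottleneck 2, flow now 4.
Augment S→Q→R→W→T: bottleneck 12, flow now 16.
Augment S→Q→V→X→T: bottleneck 1, flow now 17.
No augmenting path remains; maximum flow = 17.
By max-flow min-cut, the minimum cut capacity equals the max flow.
In the residual graph, reachable from S: {S, P, U}.
Min-cut edges: S→Q (13), P→V (2), U→X (2); capacity 13 + 2 + 2 = 17.

17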